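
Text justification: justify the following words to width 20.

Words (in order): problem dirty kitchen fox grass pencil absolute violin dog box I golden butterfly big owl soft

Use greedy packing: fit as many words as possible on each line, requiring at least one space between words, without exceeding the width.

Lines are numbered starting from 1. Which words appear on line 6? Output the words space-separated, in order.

Answer: owl soft

Derivation:
Line 1: ['problem', 'dirty'] (min_width=13, slack=7)
Line 2: ['kitchen', 'fox', 'grass'] (min_width=17, slack=3)
Line 3: ['pencil', 'absolute'] (min_width=15, slack=5)
Line 4: ['violin', 'dog', 'box', 'I'] (min_width=16, slack=4)
Line 5: ['golden', 'butterfly', 'big'] (min_width=20, slack=0)
Line 6: ['owl', 'soft'] (min_width=8, slack=12)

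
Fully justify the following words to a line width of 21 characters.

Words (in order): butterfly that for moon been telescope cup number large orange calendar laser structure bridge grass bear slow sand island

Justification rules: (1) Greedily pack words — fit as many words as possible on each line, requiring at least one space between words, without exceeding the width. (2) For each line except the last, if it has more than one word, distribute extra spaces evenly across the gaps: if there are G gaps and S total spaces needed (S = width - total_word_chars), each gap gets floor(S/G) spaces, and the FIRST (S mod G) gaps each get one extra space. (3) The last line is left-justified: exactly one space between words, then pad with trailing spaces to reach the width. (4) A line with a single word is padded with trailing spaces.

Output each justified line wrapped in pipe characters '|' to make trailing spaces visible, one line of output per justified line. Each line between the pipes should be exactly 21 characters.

Line 1: ['butterfly', 'that', 'for'] (min_width=18, slack=3)
Line 2: ['moon', 'been', 'telescope'] (min_width=19, slack=2)
Line 3: ['cup', 'number', 'large'] (min_width=16, slack=5)
Line 4: ['orange', 'calendar', 'laser'] (min_width=21, slack=0)
Line 5: ['structure', 'bridge'] (min_width=16, slack=5)
Line 6: ['grass', 'bear', 'slow', 'sand'] (min_width=20, slack=1)
Line 7: ['island'] (min_width=6, slack=15)

Answer: |butterfly   that  for|
|moon  been  telescope|
|cup    number   large|
|orange calendar laser|
|structure      bridge|
|grass  bear slow sand|
|island               |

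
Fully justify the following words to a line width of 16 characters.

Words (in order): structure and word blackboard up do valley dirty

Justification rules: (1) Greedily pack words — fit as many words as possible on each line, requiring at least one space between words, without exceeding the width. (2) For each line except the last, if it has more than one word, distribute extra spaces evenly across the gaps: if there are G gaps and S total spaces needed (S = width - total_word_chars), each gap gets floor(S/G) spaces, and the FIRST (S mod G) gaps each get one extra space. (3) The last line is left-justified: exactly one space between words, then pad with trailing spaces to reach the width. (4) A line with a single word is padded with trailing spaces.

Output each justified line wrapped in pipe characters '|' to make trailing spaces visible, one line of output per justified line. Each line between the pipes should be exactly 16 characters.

Answer: |structure    and|
|word  blackboard|
|up   do   valley|
|dirty           |

Derivation:
Line 1: ['structure', 'and'] (min_width=13, slack=3)
Line 2: ['word', 'blackboard'] (min_width=15, slack=1)
Line 3: ['up', 'do', 'valley'] (min_width=12, slack=4)
Line 4: ['dirty'] (min_width=5, slack=11)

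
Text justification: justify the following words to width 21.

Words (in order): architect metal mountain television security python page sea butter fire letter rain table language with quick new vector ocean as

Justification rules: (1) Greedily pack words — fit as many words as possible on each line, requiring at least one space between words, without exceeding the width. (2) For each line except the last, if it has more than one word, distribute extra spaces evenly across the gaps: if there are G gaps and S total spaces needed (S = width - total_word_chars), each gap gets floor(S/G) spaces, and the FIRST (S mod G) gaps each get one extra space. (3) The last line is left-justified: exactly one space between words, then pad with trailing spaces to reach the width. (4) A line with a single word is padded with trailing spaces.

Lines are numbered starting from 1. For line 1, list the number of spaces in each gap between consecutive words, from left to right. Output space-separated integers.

Answer: 7

Derivation:
Line 1: ['architect', 'metal'] (min_width=15, slack=6)
Line 2: ['mountain', 'television'] (min_width=19, slack=2)
Line 3: ['security', 'python', 'page'] (min_width=20, slack=1)
Line 4: ['sea', 'butter', 'fire'] (min_width=15, slack=6)
Line 5: ['letter', 'rain', 'table'] (min_width=17, slack=4)
Line 6: ['language', 'with', 'quick'] (min_width=19, slack=2)
Line 7: ['new', 'vector', 'ocean', 'as'] (min_width=19, slack=2)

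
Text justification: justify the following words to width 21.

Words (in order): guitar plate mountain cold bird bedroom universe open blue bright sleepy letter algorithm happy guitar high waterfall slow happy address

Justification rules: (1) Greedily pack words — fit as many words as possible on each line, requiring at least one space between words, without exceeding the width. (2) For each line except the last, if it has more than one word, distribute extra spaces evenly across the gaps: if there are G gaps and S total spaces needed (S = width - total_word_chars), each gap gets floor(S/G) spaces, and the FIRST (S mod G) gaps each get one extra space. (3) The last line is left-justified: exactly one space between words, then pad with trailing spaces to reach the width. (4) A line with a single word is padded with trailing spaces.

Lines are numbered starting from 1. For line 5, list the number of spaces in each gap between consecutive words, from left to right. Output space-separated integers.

Answer: 7

Derivation:
Line 1: ['guitar', 'plate', 'mountain'] (min_width=21, slack=0)
Line 2: ['cold', 'bird', 'bedroom'] (min_width=17, slack=4)
Line 3: ['universe', 'open', 'blue'] (min_width=18, slack=3)
Line 4: ['bright', 'sleepy', 'letter'] (min_width=20, slack=1)
Line 5: ['algorithm', 'happy'] (min_width=15, slack=6)
Line 6: ['guitar', 'high', 'waterfall'] (min_width=21, slack=0)
Line 7: ['slow', 'happy', 'address'] (min_width=18, slack=3)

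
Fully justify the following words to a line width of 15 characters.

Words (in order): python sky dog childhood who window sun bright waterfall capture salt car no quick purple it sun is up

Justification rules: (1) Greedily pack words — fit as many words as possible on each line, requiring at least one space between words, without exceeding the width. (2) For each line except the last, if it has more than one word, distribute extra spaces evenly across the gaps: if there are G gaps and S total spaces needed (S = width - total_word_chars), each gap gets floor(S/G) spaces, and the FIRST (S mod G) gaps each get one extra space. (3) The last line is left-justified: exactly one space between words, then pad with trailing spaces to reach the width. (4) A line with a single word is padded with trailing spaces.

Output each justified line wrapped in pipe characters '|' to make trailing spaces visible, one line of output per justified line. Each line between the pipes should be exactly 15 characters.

Line 1: ['python', 'sky', 'dog'] (min_width=14, slack=1)
Line 2: ['childhood', 'who'] (min_width=13, slack=2)
Line 3: ['window', 'sun'] (min_width=10, slack=5)
Line 4: ['bright'] (min_width=6, slack=9)
Line 5: ['waterfall'] (min_width=9, slack=6)
Line 6: ['capture', 'salt'] (min_width=12, slack=3)
Line 7: ['car', 'no', 'quick'] (min_width=12, slack=3)
Line 8: ['purple', 'it', 'sun'] (min_width=13, slack=2)
Line 9: ['is', 'up'] (min_width=5, slack=10)

Answer: |python  sky dog|
|childhood   who|
|window      sun|
|bright         |
|waterfall      |
|capture    salt|
|car   no  quick|
|purple  it  sun|
|is up          |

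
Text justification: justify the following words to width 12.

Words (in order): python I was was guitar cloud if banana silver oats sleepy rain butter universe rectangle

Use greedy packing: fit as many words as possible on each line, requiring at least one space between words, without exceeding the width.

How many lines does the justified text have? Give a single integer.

Answer: 9

Derivation:
Line 1: ['python', 'I', 'was'] (min_width=12, slack=0)
Line 2: ['was', 'guitar'] (min_width=10, slack=2)
Line 3: ['cloud', 'if'] (min_width=8, slack=4)
Line 4: ['banana'] (min_width=6, slack=6)
Line 5: ['silver', 'oats'] (min_width=11, slack=1)
Line 6: ['sleepy', 'rain'] (min_width=11, slack=1)
Line 7: ['butter'] (min_width=6, slack=6)
Line 8: ['universe'] (min_width=8, slack=4)
Line 9: ['rectangle'] (min_width=9, slack=3)
Total lines: 9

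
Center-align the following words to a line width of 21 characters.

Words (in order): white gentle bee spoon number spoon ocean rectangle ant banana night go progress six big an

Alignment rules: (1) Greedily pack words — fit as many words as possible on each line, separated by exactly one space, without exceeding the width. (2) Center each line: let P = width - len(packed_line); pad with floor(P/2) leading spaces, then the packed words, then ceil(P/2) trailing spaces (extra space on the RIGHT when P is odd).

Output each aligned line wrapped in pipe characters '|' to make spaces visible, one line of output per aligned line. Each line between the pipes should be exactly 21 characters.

Answer: |  white gentle bee   |
| spoon number spoon  |
| ocean rectangle ant |
|   banana night go   |
| progress six big an |

Derivation:
Line 1: ['white', 'gentle', 'bee'] (min_width=16, slack=5)
Line 2: ['spoon', 'number', 'spoon'] (min_width=18, slack=3)
Line 3: ['ocean', 'rectangle', 'ant'] (min_width=19, slack=2)
Line 4: ['banana', 'night', 'go'] (min_width=15, slack=6)
Line 5: ['progress', 'six', 'big', 'an'] (min_width=19, slack=2)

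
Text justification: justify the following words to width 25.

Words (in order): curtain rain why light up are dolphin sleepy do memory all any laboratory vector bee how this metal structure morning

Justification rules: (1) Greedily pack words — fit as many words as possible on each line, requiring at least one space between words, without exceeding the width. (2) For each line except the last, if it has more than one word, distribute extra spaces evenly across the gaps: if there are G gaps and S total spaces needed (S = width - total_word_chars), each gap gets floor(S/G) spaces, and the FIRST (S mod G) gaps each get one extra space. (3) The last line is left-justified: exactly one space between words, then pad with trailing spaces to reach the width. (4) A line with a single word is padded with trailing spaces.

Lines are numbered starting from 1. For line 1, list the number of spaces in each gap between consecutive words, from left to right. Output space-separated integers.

Line 1: ['curtain', 'rain', 'why', 'light', 'up'] (min_width=25, slack=0)
Line 2: ['are', 'dolphin', 'sleepy', 'do'] (min_width=21, slack=4)
Line 3: ['memory', 'all', 'any', 'laboratory'] (min_width=25, slack=0)
Line 4: ['vector', 'bee', 'how', 'this', 'metal'] (min_width=25, slack=0)
Line 5: ['structure', 'morning'] (min_width=17, slack=8)

Answer: 1 1 1 1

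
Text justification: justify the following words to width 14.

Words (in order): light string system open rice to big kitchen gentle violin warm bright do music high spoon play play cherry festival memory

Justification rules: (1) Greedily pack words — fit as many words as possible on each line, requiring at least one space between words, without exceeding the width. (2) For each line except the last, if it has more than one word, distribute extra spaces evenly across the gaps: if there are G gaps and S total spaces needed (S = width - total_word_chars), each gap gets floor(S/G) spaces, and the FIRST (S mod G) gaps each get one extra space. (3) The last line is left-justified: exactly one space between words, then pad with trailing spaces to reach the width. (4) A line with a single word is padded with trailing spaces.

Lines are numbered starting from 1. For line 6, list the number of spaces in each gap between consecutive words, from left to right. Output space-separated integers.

Line 1: ['light', 'string'] (min_width=12, slack=2)
Line 2: ['system', 'open'] (min_width=11, slack=3)
Line 3: ['rice', 'to', 'big'] (min_width=11, slack=3)
Line 4: ['kitchen', 'gentle'] (min_width=14, slack=0)
Line 5: ['violin', 'warm'] (min_width=11, slack=3)
Line 6: ['bright', 'do'] (min_width=9, slack=5)
Line 7: ['music', 'high'] (min_width=10, slack=4)
Line 8: ['spoon', 'play'] (min_width=10, slack=4)
Line 9: ['play', 'cherry'] (min_width=11, slack=3)
Line 10: ['festival'] (min_width=8, slack=6)
Line 11: ['memory'] (min_width=6, slack=8)

Answer: 6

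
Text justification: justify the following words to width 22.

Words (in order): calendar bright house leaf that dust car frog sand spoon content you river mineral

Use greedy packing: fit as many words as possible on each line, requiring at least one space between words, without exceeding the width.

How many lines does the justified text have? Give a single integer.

Line 1: ['calendar', 'bright', 'house'] (min_width=21, slack=1)
Line 2: ['leaf', 'that', 'dust', 'car'] (min_width=18, slack=4)
Line 3: ['frog', 'sand', 'spoon'] (min_width=15, slack=7)
Line 4: ['content', 'you', 'river'] (min_width=17, slack=5)
Line 5: ['mineral'] (min_width=7, slack=15)
Total lines: 5

Answer: 5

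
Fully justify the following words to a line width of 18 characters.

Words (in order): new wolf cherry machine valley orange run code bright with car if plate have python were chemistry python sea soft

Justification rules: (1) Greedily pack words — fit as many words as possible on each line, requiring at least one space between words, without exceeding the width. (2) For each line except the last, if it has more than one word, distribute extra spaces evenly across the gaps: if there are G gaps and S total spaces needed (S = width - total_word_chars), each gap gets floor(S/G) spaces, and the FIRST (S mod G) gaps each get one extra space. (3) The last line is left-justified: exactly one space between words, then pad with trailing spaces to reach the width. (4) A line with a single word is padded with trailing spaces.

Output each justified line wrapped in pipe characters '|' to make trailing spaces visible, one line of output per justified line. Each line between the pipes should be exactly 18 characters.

Line 1: ['new', 'wolf', 'cherry'] (min_width=15, slack=3)
Line 2: ['machine', 'valley'] (min_width=14, slack=4)
Line 3: ['orange', 'run', 'code'] (min_width=15, slack=3)
Line 4: ['bright', 'with', 'car', 'if'] (min_width=18, slack=0)
Line 5: ['plate', 'have', 'python'] (min_width=17, slack=1)
Line 6: ['were', 'chemistry'] (min_width=14, slack=4)
Line 7: ['python', 'sea', 'soft'] (min_width=15, slack=3)

Answer: |new   wolf  cherry|
|machine     valley|
|orange   run  code|
|bright with car if|
|plate  have python|
|were     chemistry|
|python sea soft   |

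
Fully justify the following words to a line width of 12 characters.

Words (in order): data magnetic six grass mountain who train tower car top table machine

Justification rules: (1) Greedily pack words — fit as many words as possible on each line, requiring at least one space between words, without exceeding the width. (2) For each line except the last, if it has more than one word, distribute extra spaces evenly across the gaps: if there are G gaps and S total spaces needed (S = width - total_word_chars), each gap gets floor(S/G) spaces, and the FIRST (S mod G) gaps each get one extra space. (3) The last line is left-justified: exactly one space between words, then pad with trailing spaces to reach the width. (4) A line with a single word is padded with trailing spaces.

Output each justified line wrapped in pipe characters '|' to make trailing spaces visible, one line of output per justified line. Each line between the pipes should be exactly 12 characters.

Line 1: ['data'] (min_width=4, slack=8)
Line 2: ['magnetic', 'six'] (min_width=12, slack=0)
Line 3: ['grass'] (min_width=5, slack=7)
Line 4: ['mountain', 'who'] (min_width=12, slack=0)
Line 5: ['train', 'tower'] (min_width=11, slack=1)
Line 6: ['car', 'top'] (min_width=7, slack=5)
Line 7: ['table'] (min_width=5, slack=7)
Line 8: ['machine'] (min_width=7, slack=5)

Answer: |data        |
|magnetic six|
|grass       |
|mountain who|
|train  tower|
|car      top|
|table       |
|machine     |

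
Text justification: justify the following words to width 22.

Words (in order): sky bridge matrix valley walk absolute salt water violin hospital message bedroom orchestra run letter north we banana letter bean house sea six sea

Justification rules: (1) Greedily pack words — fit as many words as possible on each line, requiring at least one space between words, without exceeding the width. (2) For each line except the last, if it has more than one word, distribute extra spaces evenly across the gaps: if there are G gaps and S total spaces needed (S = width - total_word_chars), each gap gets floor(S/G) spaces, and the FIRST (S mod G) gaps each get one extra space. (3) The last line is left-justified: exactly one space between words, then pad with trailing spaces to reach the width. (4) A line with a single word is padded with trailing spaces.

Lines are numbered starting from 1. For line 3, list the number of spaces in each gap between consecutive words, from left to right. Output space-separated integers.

Line 1: ['sky', 'bridge', 'matrix'] (min_width=17, slack=5)
Line 2: ['valley', 'walk', 'absolute'] (min_width=20, slack=2)
Line 3: ['salt', 'water', 'violin'] (min_width=17, slack=5)
Line 4: ['hospital', 'message'] (min_width=16, slack=6)
Line 5: ['bedroom', 'orchestra', 'run'] (min_width=21, slack=1)
Line 6: ['letter', 'north', 'we', 'banana'] (min_width=22, slack=0)
Line 7: ['letter', 'bean', 'house', 'sea'] (min_width=21, slack=1)
Line 8: ['six', 'sea'] (min_width=7, slack=15)

Answer: 4 3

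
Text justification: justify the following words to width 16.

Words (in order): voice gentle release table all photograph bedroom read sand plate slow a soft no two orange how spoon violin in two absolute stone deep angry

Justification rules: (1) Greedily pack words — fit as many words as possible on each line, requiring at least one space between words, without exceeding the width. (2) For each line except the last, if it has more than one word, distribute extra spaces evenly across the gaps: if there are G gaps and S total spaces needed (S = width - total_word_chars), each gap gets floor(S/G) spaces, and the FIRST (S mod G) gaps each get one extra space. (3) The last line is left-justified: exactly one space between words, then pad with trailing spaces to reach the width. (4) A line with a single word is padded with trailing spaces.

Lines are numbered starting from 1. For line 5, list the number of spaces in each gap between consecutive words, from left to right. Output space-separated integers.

Line 1: ['voice', 'gentle'] (min_width=12, slack=4)
Line 2: ['release', 'table'] (min_width=13, slack=3)
Line 3: ['all', 'photograph'] (min_width=14, slack=2)
Line 4: ['bedroom', 'read'] (min_width=12, slack=4)
Line 5: ['sand', 'plate', 'slow'] (min_width=15, slack=1)
Line 6: ['a', 'soft', 'no', 'two'] (min_width=13, slack=3)
Line 7: ['orange', 'how', 'spoon'] (min_width=16, slack=0)
Line 8: ['violin', 'in', 'two'] (min_width=13, slack=3)
Line 9: ['absolute', 'stone'] (min_width=14, slack=2)
Line 10: ['deep', 'angry'] (min_width=10, slack=6)

Answer: 2 1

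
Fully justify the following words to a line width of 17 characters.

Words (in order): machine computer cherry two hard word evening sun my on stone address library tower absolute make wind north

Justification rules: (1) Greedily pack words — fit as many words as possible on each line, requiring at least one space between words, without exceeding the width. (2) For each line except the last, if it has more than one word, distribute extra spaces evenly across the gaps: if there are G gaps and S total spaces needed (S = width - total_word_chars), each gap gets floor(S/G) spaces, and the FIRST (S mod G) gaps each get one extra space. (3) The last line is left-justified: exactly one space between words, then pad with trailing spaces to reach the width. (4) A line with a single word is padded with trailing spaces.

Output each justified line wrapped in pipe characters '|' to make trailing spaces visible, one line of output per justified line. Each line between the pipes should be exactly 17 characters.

Line 1: ['machine', 'computer'] (min_width=16, slack=1)
Line 2: ['cherry', 'two', 'hard'] (min_width=15, slack=2)
Line 3: ['word', 'evening', 'sun'] (min_width=16, slack=1)
Line 4: ['my', 'on', 'stone'] (min_width=11, slack=6)
Line 5: ['address', 'library'] (min_width=15, slack=2)
Line 6: ['tower', 'absolute'] (min_width=14, slack=3)
Line 7: ['make', 'wind', 'north'] (min_width=15, slack=2)

Answer: |machine  computer|
|cherry  two  hard|
|word  evening sun|
|my    on    stone|
|address   library|
|tower    absolute|
|make wind north  |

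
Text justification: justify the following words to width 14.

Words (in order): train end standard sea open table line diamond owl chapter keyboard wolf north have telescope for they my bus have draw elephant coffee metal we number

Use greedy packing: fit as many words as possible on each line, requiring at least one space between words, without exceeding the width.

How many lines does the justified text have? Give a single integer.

Answer: 13

Derivation:
Line 1: ['train', 'end'] (min_width=9, slack=5)
Line 2: ['standard', 'sea'] (min_width=12, slack=2)
Line 3: ['open', 'table'] (min_width=10, slack=4)
Line 4: ['line', 'diamond'] (min_width=12, slack=2)
Line 5: ['owl', 'chapter'] (min_width=11, slack=3)
Line 6: ['keyboard', 'wolf'] (min_width=13, slack=1)
Line 7: ['north', 'have'] (min_width=10, slack=4)
Line 8: ['telescope', 'for'] (min_width=13, slack=1)
Line 9: ['they', 'my', 'bus'] (min_width=11, slack=3)
Line 10: ['have', 'draw'] (min_width=9, slack=5)
Line 11: ['elephant'] (min_width=8, slack=6)
Line 12: ['coffee', 'metal'] (min_width=12, slack=2)
Line 13: ['we', 'number'] (min_width=9, slack=5)
Total lines: 13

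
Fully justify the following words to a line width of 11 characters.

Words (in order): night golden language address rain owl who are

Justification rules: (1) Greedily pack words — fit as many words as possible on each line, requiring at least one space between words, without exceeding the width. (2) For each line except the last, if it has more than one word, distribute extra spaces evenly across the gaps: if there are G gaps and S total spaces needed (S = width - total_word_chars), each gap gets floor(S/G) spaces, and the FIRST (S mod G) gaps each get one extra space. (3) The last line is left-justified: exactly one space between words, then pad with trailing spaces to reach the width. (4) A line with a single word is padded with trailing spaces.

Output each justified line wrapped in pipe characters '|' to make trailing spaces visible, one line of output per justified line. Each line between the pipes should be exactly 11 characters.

Answer: |night      |
|golden     |
|language   |
|address    |
|rain    owl|
|who are    |

Derivation:
Line 1: ['night'] (min_width=5, slack=6)
Line 2: ['golden'] (min_width=6, slack=5)
Line 3: ['language'] (min_width=8, slack=3)
Line 4: ['address'] (min_width=7, slack=4)
Line 5: ['rain', 'owl'] (min_width=8, slack=3)
Line 6: ['who', 'are'] (min_width=7, slack=4)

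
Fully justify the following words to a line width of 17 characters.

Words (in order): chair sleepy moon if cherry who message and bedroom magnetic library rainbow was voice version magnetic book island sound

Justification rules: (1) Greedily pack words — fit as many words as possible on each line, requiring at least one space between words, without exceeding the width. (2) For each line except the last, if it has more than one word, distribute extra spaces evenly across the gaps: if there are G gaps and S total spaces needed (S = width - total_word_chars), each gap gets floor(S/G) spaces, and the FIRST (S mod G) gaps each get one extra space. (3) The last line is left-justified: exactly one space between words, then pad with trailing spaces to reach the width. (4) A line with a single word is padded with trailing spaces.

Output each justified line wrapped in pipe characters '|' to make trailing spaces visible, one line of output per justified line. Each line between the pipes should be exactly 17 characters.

Answer: |chair sleepy moon|
|if   cherry   who|
|message       and|
|bedroom  magnetic|
|library   rainbow|
|was voice version|
|magnetic     book|
|island sound     |

Derivation:
Line 1: ['chair', 'sleepy', 'moon'] (min_width=17, slack=0)
Line 2: ['if', 'cherry', 'who'] (min_width=13, slack=4)
Line 3: ['message', 'and'] (min_width=11, slack=6)
Line 4: ['bedroom', 'magnetic'] (min_width=16, slack=1)
Line 5: ['library', 'rainbow'] (min_width=15, slack=2)
Line 6: ['was', 'voice', 'version'] (min_width=17, slack=0)
Line 7: ['magnetic', 'book'] (min_width=13, slack=4)
Line 8: ['island', 'sound'] (min_width=12, slack=5)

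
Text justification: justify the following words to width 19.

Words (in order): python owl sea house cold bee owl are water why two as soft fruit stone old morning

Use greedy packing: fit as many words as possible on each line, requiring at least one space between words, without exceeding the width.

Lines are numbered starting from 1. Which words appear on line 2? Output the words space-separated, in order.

Answer: house cold bee owl

Derivation:
Line 1: ['python', 'owl', 'sea'] (min_width=14, slack=5)
Line 2: ['house', 'cold', 'bee', 'owl'] (min_width=18, slack=1)
Line 3: ['are', 'water', 'why', 'two'] (min_width=17, slack=2)
Line 4: ['as', 'soft', 'fruit', 'stone'] (min_width=19, slack=0)
Line 5: ['old', 'morning'] (min_width=11, slack=8)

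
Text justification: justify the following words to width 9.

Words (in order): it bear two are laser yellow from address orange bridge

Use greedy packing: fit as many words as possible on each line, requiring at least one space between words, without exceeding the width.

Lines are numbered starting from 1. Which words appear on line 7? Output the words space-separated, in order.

Line 1: ['it', 'bear'] (min_width=7, slack=2)
Line 2: ['two', 'are'] (min_width=7, slack=2)
Line 3: ['laser'] (min_width=5, slack=4)
Line 4: ['yellow'] (min_width=6, slack=3)
Line 5: ['from'] (min_width=4, slack=5)
Line 6: ['address'] (min_width=7, slack=2)
Line 7: ['orange'] (min_width=6, slack=3)
Line 8: ['bridge'] (min_width=6, slack=3)

Answer: orange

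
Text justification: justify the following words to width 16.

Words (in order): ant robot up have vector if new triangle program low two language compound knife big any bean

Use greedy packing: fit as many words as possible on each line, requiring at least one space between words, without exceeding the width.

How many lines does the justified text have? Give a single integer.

Line 1: ['ant', 'robot', 'up'] (min_width=12, slack=4)
Line 2: ['have', 'vector', 'if'] (min_width=14, slack=2)
Line 3: ['new', 'triangle'] (min_width=12, slack=4)
Line 4: ['program', 'low', 'two'] (min_width=15, slack=1)
Line 5: ['language'] (min_width=8, slack=8)
Line 6: ['compound', 'knife'] (min_width=14, slack=2)
Line 7: ['big', 'any', 'bean'] (min_width=12, slack=4)
Total lines: 7

Answer: 7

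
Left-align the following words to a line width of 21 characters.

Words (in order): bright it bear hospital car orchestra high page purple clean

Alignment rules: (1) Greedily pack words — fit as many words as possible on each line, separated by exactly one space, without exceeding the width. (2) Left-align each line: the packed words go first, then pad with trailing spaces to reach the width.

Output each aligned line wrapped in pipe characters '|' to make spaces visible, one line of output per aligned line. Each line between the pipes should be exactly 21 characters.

Answer: |bright it bear       |
|hospital car         |
|orchestra high page  |
|purple clean         |

Derivation:
Line 1: ['bright', 'it', 'bear'] (min_width=14, slack=7)
Line 2: ['hospital', 'car'] (min_width=12, slack=9)
Line 3: ['orchestra', 'high', 'page'] (min_width=19, slack=2)
Line 4: ['purple', 'clean'] (min_width=12, slack=9)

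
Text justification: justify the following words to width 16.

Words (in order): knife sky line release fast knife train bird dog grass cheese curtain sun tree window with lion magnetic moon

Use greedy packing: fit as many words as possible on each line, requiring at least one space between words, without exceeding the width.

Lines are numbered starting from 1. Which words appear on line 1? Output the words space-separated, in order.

Line 1: ['knife', 'sky', 'line'] (min_width=14, slack=2)
Line 2: ['release', 'fast'] (min_width=12, slack=4)
Line 3: ['knife', 'train', 'bird'] (min_width=16, slack=0)
Line 4: ['dog', 'grass', 'cheese'] (min_width=16, slack=0)
Line 5: ['curtain', 'sun', 'tree'] (min_width=16, slack=0)
Line 6: ['window', 'with', 'lion'] (min_width=16, slack=0)
Line 7: ['magnetic', 'moon'] (min_width=13, slack=3)

Answer: knife sky line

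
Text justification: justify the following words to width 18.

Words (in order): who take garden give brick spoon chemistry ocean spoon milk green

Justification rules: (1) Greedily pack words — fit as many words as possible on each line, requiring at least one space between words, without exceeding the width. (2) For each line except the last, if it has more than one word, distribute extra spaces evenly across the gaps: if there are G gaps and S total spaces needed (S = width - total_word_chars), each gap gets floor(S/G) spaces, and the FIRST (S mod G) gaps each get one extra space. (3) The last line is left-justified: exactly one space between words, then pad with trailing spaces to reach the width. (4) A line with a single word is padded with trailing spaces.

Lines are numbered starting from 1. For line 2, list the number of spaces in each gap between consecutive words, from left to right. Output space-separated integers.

Line 1: ['who', 'take', 'garden'] (min_width=15, slack=3)
Line 2: ['give', 'brick', 'spoon'] (min_width=16, slack=2)
Line 3: ['chemistry', 'ocean'] (min_width=15, slack=3)
Line 4: ['spoon', 'milk', 'green'] (min_width=16, slack=2)

Answer: 2 2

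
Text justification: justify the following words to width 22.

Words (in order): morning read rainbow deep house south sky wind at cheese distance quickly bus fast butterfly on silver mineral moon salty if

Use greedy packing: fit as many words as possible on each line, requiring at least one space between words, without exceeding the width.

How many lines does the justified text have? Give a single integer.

Line 1: ['morning', 'read', 'rainbow'] (min_width=20, slack=2)
Line 2: ['deep', 'house', 'south', 'sky'] (min_width=20, slack=2)
Line 3: ['wind', 'at', 'cheese'] (min_width=14, slack=8)
Line 4: ['distance', 'quickly', 'bus'] (min_width=20, slack=2)
Line 5: ['fast', 'butterfly', 'on'] (min_width=17, slack=5)
Line 6: ['silver', 'mineral', 'moon'] (min_width=19, slack=3)
Line 7: ['salty', 'if'] (min_width=8, slack=14)
Total lines: 7

Answer: 7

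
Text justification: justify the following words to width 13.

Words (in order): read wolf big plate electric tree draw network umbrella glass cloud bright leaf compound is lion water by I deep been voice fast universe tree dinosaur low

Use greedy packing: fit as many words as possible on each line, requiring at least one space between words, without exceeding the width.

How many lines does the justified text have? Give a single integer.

Line 1: ['read', 'wolf', 'big'] (min_width=13, slack=0)
Line 2: ['plate'] (min_width=5, slack=8)
Line 3: ['electric', 'tree'] (min_width=13, slack=0)
Line 4: ['draw', 'network'] (min_width=12, slack=1)
Line 5: ['umbrella'] (min_width=8, slack=5)
Line 6: ['glass', 'cloud'] (min_width=11, slack=2)
Line 7: ['bright', 'leaf'] (min_width=11, slack=2)
Line 8: ['compound', 'is'] (min_width=11, slack=2)
Line 9: ['lion', 'water', 'by'] (min_width=13, slack=0)
Line 10: ['I', 'deep', 'been'] (min_width=11, slack=2)
Line 11: ['voice', 'fast'] (min_width=10, slack=3)
Line 12: ['universe', 'tree'] (min_width=13, slack=0)
Line 13: ['dinosaur', 'low'] (min_width=12, slack=1)
Total lines: 13

Answer: 13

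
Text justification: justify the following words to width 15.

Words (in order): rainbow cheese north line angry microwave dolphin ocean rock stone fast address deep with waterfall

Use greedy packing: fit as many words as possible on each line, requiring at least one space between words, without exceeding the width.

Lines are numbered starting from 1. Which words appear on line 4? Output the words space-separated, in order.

Answer: dolphin ocean

Derivation:
Line 1: ['rainbow', 'cheese'] (min_width=14, slack=1)
Line 2: ['north', 'line'] (min_width=10, slack=5)
Line 3: ['angry', 'microwave'] (min_width=15, slack=0)
Line 4: ['dolphin', 'ocean'] (min_width=13, slack=2)
Line 5: ['rock', 'stone', 'fast'] (min_width=15, slack=0)
Line 6: ['address', 'deep'] (min_width=12, slack=3)
Line 7: ['with', 'waterfall'] (min_width=14, slack=1)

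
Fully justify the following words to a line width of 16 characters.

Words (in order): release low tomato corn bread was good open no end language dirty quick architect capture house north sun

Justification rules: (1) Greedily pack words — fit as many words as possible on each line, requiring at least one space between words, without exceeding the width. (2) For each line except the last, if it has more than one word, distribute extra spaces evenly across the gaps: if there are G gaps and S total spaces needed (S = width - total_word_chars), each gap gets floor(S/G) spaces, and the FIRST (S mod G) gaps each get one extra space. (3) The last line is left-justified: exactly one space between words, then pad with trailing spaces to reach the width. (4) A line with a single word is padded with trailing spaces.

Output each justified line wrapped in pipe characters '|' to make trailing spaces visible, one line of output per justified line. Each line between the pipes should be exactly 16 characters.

Line 1: ['release', 'low'] (min_width=11, slack=5)
Line 2: ['tomato', 'corn'] (min_width=11, slack=5)
Line 3: ['bread', 'was', 'good'] (min_width=14, slack=2)
Line 4: ['open', 'no', 'end'] (min_width=11, slack=5)
Line 5: ['language', 'dirty'] (min_width=14, slack=2)
Line 6: ['quick', 'architect'] (min_width=15, slack=1)
Line 7: ['capture', 'house'] (min_width=13, slack=3)
Line 8: ['north', 'sun'] (min_width=9, slack=7)

Answer: |release      low|
|tomato      corn|
|bread  was  good|
|open    no   end|
|language   dirty|
|quick  architect|
|capture    house|
|north sun       |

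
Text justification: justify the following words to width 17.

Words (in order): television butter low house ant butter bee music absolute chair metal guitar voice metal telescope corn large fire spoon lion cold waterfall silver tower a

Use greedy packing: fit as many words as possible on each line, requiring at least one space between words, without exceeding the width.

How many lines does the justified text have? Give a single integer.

Answer: 11

Derivation:
Line 1: ['television', 'butter'] (min_width=17, slack=0)
Line 2: ['low', 'house', 'ant'] (min_width=13, slack=4)
Line 3: ['butter', 'bee', 'music'] (min_width=16, slack=1)
Line 4: ['absolute', 'chair'] (min_width=14, slack=3)
Line 5: ['metal', 'guitar'] (min_width=12, slack=5)
Line 6: ['voice', 'metal'] (min_width=11, slack=6)
Line 7: ['telescope', 'corn'] (min_width=14, slack=3)
Line 8: ['large', 'fire', 'spoon'] (min_width=16, slack=1)
Line 9: ['lion', 'cold'] (min_width=9, slack=8)
Line 10: ['waterfall', 'silver'] (min_width=16, slack=1)
Line 11: ['tower', 'a'] (min_width=7, slack=10)
Total lines: 11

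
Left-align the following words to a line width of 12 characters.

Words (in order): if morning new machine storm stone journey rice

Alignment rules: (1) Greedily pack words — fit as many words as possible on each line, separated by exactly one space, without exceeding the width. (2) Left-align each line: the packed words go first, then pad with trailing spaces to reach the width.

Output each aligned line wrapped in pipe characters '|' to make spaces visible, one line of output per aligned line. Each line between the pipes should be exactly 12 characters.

Answer: |if morning  |
|new machine |
|storm stone |
|journey rice|

Derivation:
Line 1: ['if', 'morning'] (min_width=10, slack=2)
Line 2: ['new', 'machine'] (min_width=11, slack=1)
Line 3: ['storm', 'stone'] (min_width=11, slack=1)
Line 4: ['journey', 'rice'] (min_width=12, slack=0)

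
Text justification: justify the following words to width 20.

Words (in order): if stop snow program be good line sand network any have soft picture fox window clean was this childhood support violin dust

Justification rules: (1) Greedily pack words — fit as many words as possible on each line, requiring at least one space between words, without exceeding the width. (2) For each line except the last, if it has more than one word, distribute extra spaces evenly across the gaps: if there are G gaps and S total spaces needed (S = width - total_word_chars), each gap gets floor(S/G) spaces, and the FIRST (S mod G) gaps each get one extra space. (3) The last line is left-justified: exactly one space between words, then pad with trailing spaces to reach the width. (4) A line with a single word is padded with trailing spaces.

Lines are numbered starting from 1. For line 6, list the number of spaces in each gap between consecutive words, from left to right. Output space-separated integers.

Answer: 7

Derivation:
Line 1: ['if', 'stop', 'snow', 'program'] (min_width=20, slack=0)
Line 2: ['be', 'good', 'line', 'sand'] (min_width=17, slack=3)
Line 3: ['network', 'any', 'have'] (min_width=16, slack=4)
Line 4: ['soft', 'picture', 'fox'] (min_width=16, slack=4)
Line 5: ['window', 'clean', 'was'] (min_width=16, slack=4)
Line 6: ['this', 'childhood'] (min_width=14, slack=6)
Line 7: ['support', 'violin', 'dust'] (min_width=19, slack=1)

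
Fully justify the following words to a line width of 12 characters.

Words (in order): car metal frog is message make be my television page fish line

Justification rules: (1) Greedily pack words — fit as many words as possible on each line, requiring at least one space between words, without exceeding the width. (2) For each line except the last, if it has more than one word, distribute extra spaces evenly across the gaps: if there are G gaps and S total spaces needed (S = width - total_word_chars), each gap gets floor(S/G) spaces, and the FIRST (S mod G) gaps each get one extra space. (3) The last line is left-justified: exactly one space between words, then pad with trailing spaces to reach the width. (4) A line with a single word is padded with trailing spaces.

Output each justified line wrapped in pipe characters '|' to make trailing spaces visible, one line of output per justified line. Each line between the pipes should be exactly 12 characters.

Line 1: ['car', 'metal'] (min_width=9, slack=3)
Line 2: ['frog', 'is'] (min_width=7, slack=5)
Line 3: ['message', 'make'] (min_width=12, slack=0)
Line 4: ['be', 'my'] (min_width=5, slack=7)
Line 5: ['television'] (min_width=10, slack=2)
Line 6: ['page', 'fish'] (min_width=9, slack=3)
Line 7: ['line'] (min_width=4, slack=8)

Answer: |car    metal|
|frog      is|
|message make|
|be        my|
|television  |
|page    fish|
|line        |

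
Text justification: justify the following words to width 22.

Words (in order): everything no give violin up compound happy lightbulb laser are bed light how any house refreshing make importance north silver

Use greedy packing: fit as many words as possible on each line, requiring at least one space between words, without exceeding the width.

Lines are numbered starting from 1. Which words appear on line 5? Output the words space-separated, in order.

Answer: house refreshing make

Derivation:
Line 1: ['everything', 'no', 'give'] (min_width=18, slack=4)
Line 2: ['violin', 'up', 'compound'] (min_width=18, slack=4)
Line 3: ['happy', 'lightbulb', 'laser'] (min_width=21, slack=1)
Line 4: ['are', 'bed', 'light', 'how', 'any'] (min_width=21, slack=1)
Line 5: ['house', 'refreshing', 'make'] (min_width=21, slack=1)
Line 6: ['importance', 'north'] (min_width=16, slack=6)
Line 7: ['silver'] (min_width=6, slack=16)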